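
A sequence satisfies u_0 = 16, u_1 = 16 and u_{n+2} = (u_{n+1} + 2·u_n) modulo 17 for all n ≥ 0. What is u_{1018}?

14

Computing terms: u_0 = 16; u_1 = 16; u_2 = 14; u_3 = 12; u_4 = 6; u_5 = 13; u_6 = 8; u_7 = 0; u_8 = 16; u_9 = 16.
The sequence repeats with period 8.
(1018 - 0) mod 8 = 2, so u_{1018} = u_2 = 14.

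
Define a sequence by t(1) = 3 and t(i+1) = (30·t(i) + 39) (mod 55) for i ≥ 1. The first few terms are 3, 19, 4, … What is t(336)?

44

We have t(1) = 3,  t(2) = 19,  t(3) = 4,  t(4) = 49,  t(5) = 24,  t(6) = 44,  t(7) = 39,  t(8) = 54,  t(9) = 9,  t(10) = 34,  t(11) = 14,  t(12) = 19.
Since t(12) = t(2) = 19, the sequence is eventually periodic: after a pre-period of length 1 it cycles with period 10.
For i ≥ 2, t(i) depends only on (i - 2) mod 10. (336 - 2) mod 10 = 4, so t(336) = t(6) = 44.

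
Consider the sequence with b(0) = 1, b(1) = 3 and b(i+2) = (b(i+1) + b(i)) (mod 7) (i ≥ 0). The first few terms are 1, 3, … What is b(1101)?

3

We have b(0) = 1, b(1) = 3, b(2) = 4, b(3) = 0, b(4) = 4, b(5) = 4, b(6) = 1, b(7) = 5, b(8) = 6, b(9) = 4, b(10) = 3, b(11) = 0, b(12) = 3, b(13) = 3, b(14) = 6, b(15) = 2, b(16) = 1, b(17) = 3.
Since (b(16), b(17)) = (b(0), b(1)) = (1, 3) (two consecutive terms determine the rest), the sequence is periodic with period 16.
So b(1101) = b(0 + ((1101-0) mod 16)) = b(13) = 3.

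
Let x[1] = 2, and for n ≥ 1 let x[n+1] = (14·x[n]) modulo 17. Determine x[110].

10

Computing terms: x[1] = 2; x[2] = 11; x[3] = 1; x[4] = 14; x[5] = 9; x[6] = 7; x[7] = 13; x[8] = 12; x[9] = 15; x[10] = 6; x[11] = 16; x[12] = 3; x[13] = 8; x[14] = 10; x[15] = 4; x[16] = 5; x[17] = 2.
Since x[17] = x[1] = 2, the sequence is periodic with period 16.
(110 - 1) mod 16 = 13, so x[110] = x[14] = 10.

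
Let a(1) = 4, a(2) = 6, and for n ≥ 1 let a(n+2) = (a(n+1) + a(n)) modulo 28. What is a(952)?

12

Computing terms: a(1) = 4, a(2) = 6, a(3) = 10, a(4) = 16, a(5) = 26, a(6) = 14, a(7) = 12, a(8) = 26, a(9) = 10, a(10) = 8, a(11) = 18, a(12) = 26, a(13) = 16, a(14) = 14, a(15) = 2, a(16) = 16, a(17) = 18, a(18) = 6, a(19) = 24, a(20) = 2, a(21) = 26, a(22) = 0, a(23) = 26, a(24) = 26, a(25) = 24, a(26) = 22, a(27) = 18, a(28) = 12, a(29) = 2, a(30) = 14, a(31) = 16, a(32) = 2, a(33) = 18, a(34) = 20, a(35) = 10, a(36) = 2, a(37) = 12, a(38) = 14, a(39) = 26, a(40) = 12, a(41) = 10, a(42) = 22, a(43) = 4, a(44) = 26, a(45) = 2, a(46) = 0, a(47) = 2, a(48) = 2, a(49) = 4, a(50) = 6.
Since (a(49), a(50)) = (a(1), a(2)) = (4, 6) (two consecutive terms determine the rest), the sequence is periodic with period 48.
So a(952) = a(1 + ((952-1) mod 48)) = a(40) = 12.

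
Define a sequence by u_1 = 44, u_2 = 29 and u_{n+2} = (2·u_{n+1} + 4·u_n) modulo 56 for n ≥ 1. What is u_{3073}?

Listing terms: u_1 = 44; u_2 = 29; u_3 = 10; u_4 = 24; u_5 = 32; u_6 = 48; u_7 = 0; u_8 = 24; u_9 = 48; u_{10} = 24; u_{11} = 16; u_{12} = 16; u_{13} = 40; u_{14} = 32; u_{15} = 0; u_{16} = 16; u_{17} = 32; u_{18} = 16; u_{19} = 48; u_{20} = 48; u_{21} = 8; u_{22} = 40; u_{23} = 0; u_{24} = 48; u_{25} = 40; u_{26} = 48; u_{27} = 32; u_{28} = 32; u_{29} = 24; u_{30} = 8; u_{31} = 0; u_{32} = 32; u_{33} = 8; u_{34} = 32; u_{35} = 40; u_{36} = 40; u_{37} = 16; u_{38} = 24; u_{39} = 0; u_{40} = 40; u_{41} = 24; u_{42} = 40; u_{43} = 8; u_{44} = 8; u_{45} = 48; u_{46} = 16; u_{47} = 0; u_{48} = 8; u_{49} = 16; u_{50} = 8; u_{51} = 24; u_{52} = 24; u_{53} = 32.
Since (u_{52}, u_{53}) = (u_4, u_5) = (24, 32) (two consecutive terms determine the rest), the sequence is eventually periodic: after a pre-period of length 3 it cycles with period 48.
For n ≥ 4, u_n depends only on (n - 4) mod 48. (3073 - 4) mod 48 = 45, so u_{3073} = u_{49} = 16.

16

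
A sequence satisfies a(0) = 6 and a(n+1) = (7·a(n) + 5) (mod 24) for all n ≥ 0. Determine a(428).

22

Listing terms: a(0) = 6,  a(1) = 23,  a(2) = 22,  a(3) = 15,  a(4) = 14,  a(5) = 7,  a(6) = 6.
Since a(6) = a(0) = 6, the sequence is periodic with period 6.
(428 - 0) mod 6 = 2, so a(428) = a(2) = 22.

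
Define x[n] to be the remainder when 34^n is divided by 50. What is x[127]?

44

x[0] = 1,  x[1] = 34,  x[2] = 6,  x[3] = 4,  x[4] = 36,  x[5] = 24,  x[6] = 16,  x[7] = 44,  x[8] = 46,  x[9] = 14,  x[10] = 26,  x[11] = 34.
Since x[11] = x[1] = 34, the sequence is eventually periodic: after a pre-period of length 1 it cycles with period 10.
For n ≥ 1, x[n] depends only on (n - 1) mod 10. (127 - 1) mod 10 = 6, so x[127] = x[7] = 44.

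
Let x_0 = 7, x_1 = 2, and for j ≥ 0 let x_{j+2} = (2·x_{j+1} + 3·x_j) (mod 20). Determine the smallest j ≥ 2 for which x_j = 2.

5

x_0 = 7,  x_1 = 2,  x_2 = 5,  x_3 = 16,  x_4 = 7,  x_5 = 2.
Since (x_4, x_5) = (x_0, x_1) = (7, 2) (two consecutive terms determine the rest), the sequence is periodic with period 4.
The value 2 next appears (with j ≥ 2) at x_5.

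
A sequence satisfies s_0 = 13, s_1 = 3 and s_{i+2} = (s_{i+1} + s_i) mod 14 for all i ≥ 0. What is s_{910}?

9

s_0 = 13; s_1 = 3; s_2 = 2; s_3 = 5; s_4 = 7; s_5 = 12; s_6 = 5; s_7 = 3; s_8 = 8; s_9 = 11; s_{10} = 5; s_{11} = 2; s_{12} = 7; s_{13} = 9; s_{14} = 2; s_{15} = 11; s_{16} = 13; s_{17} = 10; s_{18} = 9; s_{19} = 5; s_{20} = 0; s_{21} = 5; s_{22} = 5; s_{23} = 10; s_{24} = 1; s_{25} = 11; s_{26} = 12; s_{27} = 9; s_{28} = 7; s_{29} = 2; s_{30} = 9; s_{31} = 11; s_{32} = 6; s_{33} = 3; s_{34} = 9; s_{35} = 12; s_{36} = 7; s_{37} = 5; s_{38} = 12; s_{39} = 3; s_{40} = 1; s_{41} = 4; s_{42} = 5; s_{43} = 9; s_{44} = 0; s_{45} = 9; s_{46} = 9; s_{47} = 4; s_{48} = 13; s_{49} = 3.
Since (s_{48}, s_{49}) = (s_0, s_1) = (13, 3) (two consecutive terms determine the rest), the sequence is periodic with period 48.
So s_{910} = s_{0 + ((910-0) mod 48)} = s_{46} = 9.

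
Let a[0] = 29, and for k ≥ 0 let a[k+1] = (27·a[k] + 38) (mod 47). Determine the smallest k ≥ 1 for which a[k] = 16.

16

We have a[0] = 29, a[1] = 22, a[2] = 21, a[3] = 41, a[4] = 17, a[5] = 27, a[6] = 15, a[7] = 20, a[8] = 14, a[9] = 40, a[10] = 37, a[11] = 3, a[12] = 25, a[13] = 8, a[14] = 19, a[15] = 34, a[16] = 16, a[17] = 0, a[18] = 38, a[19] = 30, a[20] = 2, a[21] = 45, a[22] = 31, a[23] = 29.
The sequence repeats with period 23.
The value 16 first appears (with k ≥ 1) at a[16].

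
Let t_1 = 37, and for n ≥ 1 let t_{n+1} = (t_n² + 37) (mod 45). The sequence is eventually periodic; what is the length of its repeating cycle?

Listing terms: t_1 = 37; t_2 = 11; t_3 = 23; t_4 = 26; t_5 = 38; t_6 = 41; t_7 = 8; t_8 = 11.
Since t_8 = t_2 = 11, the sequence is eventually periodic: after a pre-period of length 1 it cycles with period 6.

6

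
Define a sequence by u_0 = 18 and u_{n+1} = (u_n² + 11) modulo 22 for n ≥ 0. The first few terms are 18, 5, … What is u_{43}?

9

Listing terms: u_0 = 18; u_1 = 5; u_2 = 14; u_3 = 9; u_4 = 4; u_5 = 5.
Since u_5 = u_1 = 5, the sequence is eventually periodic: after a pre-period of length 1 it cycles with period 4.
For n ≥ 1, u_n depends only on (n - 1) mod 4. (43 - 1) mod 4 = 2, so u_{43} = u_3 = 9.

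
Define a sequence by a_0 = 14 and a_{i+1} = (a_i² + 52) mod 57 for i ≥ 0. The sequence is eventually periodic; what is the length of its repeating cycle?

a_0 = 14; a_1 = 20; a_2 = 53; a_3 = 11; a_4 = 2; a_5 = 56; a_6 = 53.
Since a_6 = a_2 = 53, the sequence is eventually periodic: after a pre-period of length 2 it cycles with period 4.

4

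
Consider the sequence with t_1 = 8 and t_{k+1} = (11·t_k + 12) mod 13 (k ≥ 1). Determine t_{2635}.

Listing terms: t_1 = 8,  t_2 = 9,  t_3 = 7,  t_4 = 11,  t_5 = 3,  t_6 = 6,  t_7 = 0,  t_8 = 12,  t_9 = 1,  t_{10} = 10,  t_{11} = 5,  t_{12} = 2,  t_{13} = 8.
The sequence repeats with period 12.
So t_{2635} = t_{1 + ((2635-1) mod 12)} = t_7 = 0.

0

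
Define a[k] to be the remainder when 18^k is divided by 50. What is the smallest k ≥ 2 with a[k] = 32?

3

We have a[1] = 18,  a[2] = 24,  a[3] = 32,  a[4] = 26,  a[5] = 18.
Since a[5] = a[1] = 18, the sequence is periodic with period 4.
The value 32 first appears (with k ≥ 2) at a[3].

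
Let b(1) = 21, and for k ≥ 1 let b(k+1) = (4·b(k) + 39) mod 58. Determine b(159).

49

Computing terms: b(1) = 21,  b(2) = 7,  b(3) = 9,  b(4) = 17,  b(5) = 49,  b(6) = 3,  b(7) = 51,  b(8) = 11,  b(9) = 25,  b(10) = 23,  b(11) = 15,  b(12) = 41,  b(13) = 29,  b(14) = 39,  b(15) = 21.
Since b(15) = b(1) = 21, the sequence is periodic with period 14.
So b(159) = b(1 + ((159-1) mod 14)) = b(5) = 49.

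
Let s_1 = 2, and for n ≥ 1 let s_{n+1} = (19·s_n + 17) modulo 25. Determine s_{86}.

Listing terms: s_1 = 2,  s_2 = 5,  s_3 = 12,  s_4 = 20,  s_5 = 22,  s_6 = 10,  s_7 = 7,  s_8 = 0,  s_9 = 17,  s_{10} = 15,  s_{11} = 2.
Since s_{11} = s_1 = 2, the sequence is periodic with period 10.
So s_{86} = s_{1 + ((86-1) mod 10)} = s_6 = 10.

10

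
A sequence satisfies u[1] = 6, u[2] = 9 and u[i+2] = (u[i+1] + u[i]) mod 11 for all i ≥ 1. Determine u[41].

6

u[1] = 6, u[2] = 9, u[3] = 4, u[4] = 2, u[5] = 6, u[6] = 8, u[7] = 3, u[8] = 0, u[9] = 3, u[10] = 3, u[11] = 6, u[12] = 9.
The sequence repeats with period 10.
(41 - 1) mod 10 = 0, so u[41] = u[1] = 6.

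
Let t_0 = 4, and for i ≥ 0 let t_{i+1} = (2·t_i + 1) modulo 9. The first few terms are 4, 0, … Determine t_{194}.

1

t_0 = 4; t_1 = 0; t_2 = 1; t_3 = 3; t_4 = 7; t_5 = 6; t_6 = 4.
Since t_6 = t_0 = 4, the sequence is periodic with period 6.
So t_{194} = t_{0 + ((194-0) mod 6)} = t_2 = 1.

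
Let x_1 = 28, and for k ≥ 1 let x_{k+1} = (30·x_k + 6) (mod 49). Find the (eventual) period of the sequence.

3

Listing terms: x_1 = 28; x_2 = 13; x_3 = 4; x_4 = 28.
The sequence repeats with period 3.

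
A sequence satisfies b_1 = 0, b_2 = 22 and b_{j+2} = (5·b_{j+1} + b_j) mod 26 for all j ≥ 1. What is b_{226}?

We have b_1 = 0; b_2 = 22; b_3 = 6; b_4 = 0; b_5 = 6; b_6 = 4; b_7 = 0; b_8 = 4; b_9 = 20; b_{10} = 0; b_{11} = 20; b_{12} = 22; b_{13} = 0; b_{14} = 22.
Since (b_{13}, b_{14}) = (b_1, b_2) = (0, 22) (two consecutive terms determine the rest), the sequence is periodic with period 12.
(226 - 1) mod 12 = 9, so b_{226} = b_{10} = 0.

0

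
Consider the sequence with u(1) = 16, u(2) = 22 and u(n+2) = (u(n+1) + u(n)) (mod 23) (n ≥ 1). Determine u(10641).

Computing terms: u(1) = 16,  u(2) = 22,  u(3) = 15,  u(4) = 14,  u(5) = 6,  u(6) = 20,  u(7) = 3,  u(8) = 0,  u(9) = 3,  u(10) = 3,  u(11) = 6,  u(12) = 9,  u(13) = 15,  u(14) = 1,  u(15) = 16,  u(16) = 17,  u(17) = 10,  u(18) = 4,  u(19) = 14,  u(20) = 18,  u(21) = 9,  u(22) = 4,  u(23) = 13,  u(24) = 17,  u(25) = 7,  u(26) = 1,  u(27) = 8,  u(28) = 9,  u(29) = 17,  u(30) = 3,  u(31) = 20,  u(32) = 0,  u(33) = 20,  u(34) = 20,  u(35) = 17,  u(36) = 14,  u(37) = 8,  u(38) = 22,  u(39) = 7,  u(40) = 6,  u(41) = 13,  u(42) = 19,  u(43) = 9,  u(44) = 5,  u(45) = 14,  u(46) = 19,  u(47) = 10,  u(48) = 6,  u(49) = 16,  u(50) = 22.
The sequence repeats with period 48.
(10641 - 1) mod 48 = 32, so u(10641) = u(33) = 20.

20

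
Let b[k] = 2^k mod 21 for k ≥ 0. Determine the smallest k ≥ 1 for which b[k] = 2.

1

b[0] = 1,  b[1] = 2,  b[2] = 4,  b[3] = 8,  b[4] = 16,  b[5] = 11,  b[6] = 1.
The sequence repeats with period 6.
The value 2 first appears (with k ≥ 1) at b[1].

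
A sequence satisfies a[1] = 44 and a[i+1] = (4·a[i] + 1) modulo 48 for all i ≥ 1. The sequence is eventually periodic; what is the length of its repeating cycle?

3

Listing terms: a[1] = 44, a[2] = 33, a[3] = 37, a[4] = 5, a[5] = 21, a[6] = 37.
Since a[6] = a[3] = 37, the sequence is eventually periodic: after a pre-period of length 2 it cycles with period 3.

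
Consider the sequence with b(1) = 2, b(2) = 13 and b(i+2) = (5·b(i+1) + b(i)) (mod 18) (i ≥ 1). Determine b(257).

Listing terms: b(1) = 2, b(2) = 13, b(3) = 13, b(4) = 6, b(5) = 7, b(6) = 5, b(7) = 14, b(8) = 3, b(9) = 11, b(10) = 4, b(11) = 13, b(12) = 15, b(13) = 16, b(14) = 5, b(15) = 5, b(16) = 12, b(17) = 11, b(18) = 13, b(19) = 4, b(20) = 15, b(21) = 7, b(22) = 14, b(23) = 5, b(24) = 3, b(25) = 2, b(26) = 13.
The sequence repeats with period 24.
(257 - 1) mod 24 = 16, so b(257) = b(17) = 11.

11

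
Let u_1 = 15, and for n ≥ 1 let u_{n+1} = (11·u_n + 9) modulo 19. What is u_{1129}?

15

We have u_1 = 15, u_2 = 3, u_3 = 4, u_4 = 15.
Since u_4 = u_1 = 15, the sequence is periodic with period 3.
So u_{1129} = u_{1 + ((1129-1) mod 3)} = u_1 = 15.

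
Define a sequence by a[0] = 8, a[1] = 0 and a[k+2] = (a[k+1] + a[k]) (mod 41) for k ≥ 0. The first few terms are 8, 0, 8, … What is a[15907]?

18

Computing terms: a[0] = 8,  a[1] = 0,  a[2] = 8,  a[3] = 8,  a[4] = 16,  a[5] = 24,  a[6] = 40,  a[7] = 23,  a[8] = 22,  a[9] = 4,  a[10] = 26,  a[11] = 30,  a[12] = 15,  a[13] = 4,  a[14] = 19,  a[15] = 23,  a[16] = 1,  a[17] = 24,  a[18] = 25,  a[19] = 8,  a[20] = 33,  a[21] = 0,  a[22] = 33,  a[23] = 33,  a[24] = 25,  a[25] = 17,  a[26] = 1,  a[27] = 18,  a[28] = 19,  a[29] = 37,  a[30] = 15,  a[31] = 11,  a[32] = 26,  a[33] = 37,  a[34] = 22,  a[35] = 18,  a[36] = 40,  a[37] = 17,  a[38] = 16,  a[39] = 33,  a[40] = 8,  a[41] = 0.
The sequence repeats with period 40.
So a[15907] = a[0 + ((15907-0) mod 40)] = a[27] = 18.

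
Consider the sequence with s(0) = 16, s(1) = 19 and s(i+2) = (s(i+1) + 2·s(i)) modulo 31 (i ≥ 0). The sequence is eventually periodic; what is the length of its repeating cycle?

s(0) = 16, s(1) = 19, s(2) = 20, s(3) = 27, s(4) = 5, s(5) = 28, s(6) = 7, s(7) = 1, s(8) = 15, s(9) = 17, s(10) = 16, s(11) = 19.
Since (s(10), s(11)) = (s(0), s(1)) = (16, 19) (two consecutive terms determine the rest), the sequence is periodic with period 10.

10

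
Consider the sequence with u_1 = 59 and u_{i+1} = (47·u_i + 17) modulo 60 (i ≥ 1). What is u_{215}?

47

Computing terms: u_1 = 59, u_2 = 30, u_3 = 47, u_4 = 6, u_5 = 59.
Since u_5 = u_1 = 59, the sequence is periodic with period 4.
(215 - 1) mod 4 = 2, so u_{215} = u_3 = 47.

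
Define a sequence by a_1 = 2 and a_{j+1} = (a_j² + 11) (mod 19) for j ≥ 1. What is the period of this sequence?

3

Computing terms: a_1 = 2; a_2 = 15; a_3 = 8; a_4 = 18; a_5 = 12; a_6 = 3; a_7 = 1; a_8 = 12.
Since a_8 = a_5 = 12, the sequence is eventually periodic: after a pre-period of length 4 it cycles with period 3.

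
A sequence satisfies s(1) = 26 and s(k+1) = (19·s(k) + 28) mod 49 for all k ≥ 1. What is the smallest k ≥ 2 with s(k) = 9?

s(1) = 26; s(2) = 32; s(3) = 48; s(4) = 9; s(5) = 3; s(6) = 36; s(7) = 26.
Since s(7) = s(1) = 26, the sequence is periodic with period 6.
The value 9 first appears (with k ≥ 2) at s(4).

4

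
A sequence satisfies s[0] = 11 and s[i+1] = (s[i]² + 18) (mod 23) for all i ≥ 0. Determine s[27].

11

s[0] = 11, s[1] = 1, s[2] = 19, s[3] = 11.
Since s[3] = s[0] = 11, the sequence is periodic with period 3.
(27 - 0) mod 3 = 0, so s[27] = s[0] = 11.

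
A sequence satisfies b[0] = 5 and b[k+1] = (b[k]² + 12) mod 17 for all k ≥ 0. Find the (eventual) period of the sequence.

3

b[0] = 5,  b[1] = 3,  b[2] = 4,  b[3] = 11,  b[4] = 14,  b[5] = 4.
Since b[5] = b[2] = 4, the sequence is eventually periodic: after a pre-period of length 2 it cycles with period 3.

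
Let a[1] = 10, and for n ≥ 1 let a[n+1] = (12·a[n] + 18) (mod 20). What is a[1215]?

14

We have a[1] = 10; a[2] = 18; a[3] = 14; a[4] = 6; a[5] = 10.
The sequence repeats with period 4.
So a[1215] = a[1 + ((1215-1) mod 4)] = a[3] = 14.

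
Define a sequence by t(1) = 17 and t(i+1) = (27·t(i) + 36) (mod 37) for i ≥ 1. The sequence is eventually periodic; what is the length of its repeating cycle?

Computing terms: t(1) = 17; t(2) = 14; t(3) = 7; t(4) = 3; t(5) = 6; t(6) = 13; t(7) = 17.
Since t(7) = t(1) = 17, the sequence is periodic with period 6.

6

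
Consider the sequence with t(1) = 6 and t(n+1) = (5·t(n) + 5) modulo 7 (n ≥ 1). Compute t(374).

t(1) = 6; t(2) = 0; t(3) = 5; t(4) = 2; t(5) = 1; t(6) = 3; t(7) = 6.
The sequence repeats with period 6.
So t(374) = t(1 + ((374-1) mod 6)) = t(2) = 0.

0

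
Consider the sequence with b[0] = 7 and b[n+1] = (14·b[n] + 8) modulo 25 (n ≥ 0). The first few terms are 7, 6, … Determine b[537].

1

We have b[0] = 7; b[1] = 6; b[2] = 17; b[3] = 21; b[4] = 2; b[5] = 11; b[6] = 12; b[7] = 1; b[8] = 22; b[9] = 16; b[10] = 7.
The sequence repeats with period 10.
(537 - 0) mod 10 = 7, so b[537] = b[7] = 1.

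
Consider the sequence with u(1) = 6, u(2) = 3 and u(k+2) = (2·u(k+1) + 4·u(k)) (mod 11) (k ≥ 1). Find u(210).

u(1) = 6; u(2) = 3; u(3) = 8; u(4) = 6; u(5) = 0; u(6) = 2; u(7) = 4; u(8) = 5; u(9) = 4; u(10) = 6; u(11) = 6; u(12) = 3.
Since (u(11), u(12)) = (u(1), u(2)) = (6, 3) (two consecutive terms determine the rest), the sequence is periodic with period 10.
So u(210) = u(1 + ((210-1) mod 10)) = u(10) = 6.

6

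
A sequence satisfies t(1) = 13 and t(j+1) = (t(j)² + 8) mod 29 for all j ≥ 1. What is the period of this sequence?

5

We have t(1) = 13,  t(2) = 3,  t(3) = 17,  t(4) = 7,  t(5) = 28,  t(6) = 9,  t(7) = 2,  t(8) = 12,  t(9) = 7.
Since t(9) = t(4) = 7, the sequence is eventually periodic: after a pre-period of length 3 it cycles with period 5.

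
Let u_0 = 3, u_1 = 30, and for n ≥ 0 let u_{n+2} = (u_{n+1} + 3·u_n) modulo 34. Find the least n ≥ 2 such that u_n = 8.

Listing terms: u_0 = 3, u_1 = 30, u_2 = 5, u_3 = 27, u_4 = 8, u_5 = 21, u_6 = 11, u_7 = 6, u_8 = 5, u_9 = 23, u_{10} = 4, u_{11} = 5, u_{12} = 17, u_{13} = 32, u_{14} = 15, u_{15} = 9, u_{16} = 20, u_{17} = 13, u_{18} = 5, u_{19} = 10, u_{20} = 25, u_{21} = 21, u_{22} = 28, u_{23} = 23, u_{24} = 5, u_{25} = 6, u_{26} = 21, u_{27} = 5, u_{28} = 0, u_{29} = 15, u_{30} = 15, u_{31} = 26, u_{32} = 3, u_{33} = 13, u_{34} = 22, u_{35} = 27, u_{36} = 25, u_{37} = 4, u_{38} = 11, u_{39} = 23, u_{40} = 22, u_{41} = 23, u_{42} = 21, u_{43} = 22, u_{44} = 17, u_{45} = 15, u_{46} = 32, u_{47} = 9, u_{48} = 3, u_{49} = 30.
The sequence repeats with period 48.
The value 8 first appears (with n ≥ 2) at u_4.

4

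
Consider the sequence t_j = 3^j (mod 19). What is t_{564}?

Listing terms: t_0 = 1,  t_1 = 3,  t_2 = 9,  t_3 = 8,  t_4 = 5,  t_5 = 15,  t_6 = 7,  t_7 = 2,  t_8 = 6,  t_9 = 18,  t_{10} = 16,  t_{11} = 10,  t_{12} = 11,  t_{13} = 14,  t_{14} = 4,  t_{15} = 12,  t_{16} = 17,  t_{17} = 13,  t_{18} = 1.
Since t_{18} = t_0 = 1, the sequence is periodic with period 18.
So t_{564} = t_{0 + ((564-0) mod 18)} = t_6 = 7.

7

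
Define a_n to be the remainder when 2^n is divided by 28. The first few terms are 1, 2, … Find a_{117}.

a_0 = 1, a_1 = 2, a_2 = 4, a_3 = 8, a_4 = 16, a_5 = 4.
Since a_5 = a_2 = 4, the sequence is eventually periodic: after a pre-period of length 2 it cycles with period 3.
For n ≥ 2, a_n depends only on (n - 2) mod 3. (117 - 2) mod 3 = 1, so a_{117} = a_3 = 8.

8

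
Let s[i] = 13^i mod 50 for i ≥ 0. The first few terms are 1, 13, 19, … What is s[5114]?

39

s[0] = 1,  s[1] = 13,  s[2] = 19,  s[3] = 47,  s[4] = 11,  s[5] = 43,  s[6] = 9,  s[7] = 17,  s[8] = 21,  s[9] = 23,  s[10] = 49,  s[11] = 37,  s[12] = 31,  s[13] = 3,  s[14] = 39,  s[15] = 7,  s[16] = 41,  s[17] = 33,  s[18] = 29,  s[19] = 27,  s[20] = 1.
The sequence repeats with period 20.
(5114 - 0) mod 20 = 14, so s[5114] = s[14] = 39.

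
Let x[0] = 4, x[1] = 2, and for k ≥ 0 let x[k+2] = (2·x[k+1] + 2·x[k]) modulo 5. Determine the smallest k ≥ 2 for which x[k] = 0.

4

We have x[0] = 4; x[1] = 2; x[2] = 2; x[3] = 3; x[4] = 0; x[5] = 1; x[6] = 2; x[7] = 1; x[8] = 1; x[9] = 4; x[10] = 0; x[11] = 3; x[12] = 1; x[13] = 3; x[14] = 3; x[15] = 2; x[16] = 0; x[17] = 4; x[18] = 3; x[19] = 4; x[20] = 4; x[21] = 1; x[22] = 0; x[23] = 2; x[24] = 4; x[25] = 2.
The sequence repeats with period 24.
The value 0 first appears (with k ≥ 2) at x[4].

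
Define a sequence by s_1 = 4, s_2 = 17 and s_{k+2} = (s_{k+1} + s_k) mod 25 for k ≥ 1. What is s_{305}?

Computing terms: s_1 = 4; s_2 = 17; s_3 = 21; s_4 = 13; s_5 = 9; s_6 = 22; s_7 = 6; s_8 = 3; s_9 = 9; s_{10} = 12; s_{11} = 21; s_{12} = 8; s_{13} = 4; s_{14} = 12; s_{15} = 16; s_{16} = 3; s_{17} = 19; s_{18} = 22; s_{19} = 16; s_{20} = 13; s_{21} = 4; s_{22} = 17.
The sequence repeats with period 20.
So s_{305} = s_{1 + ((305-1) mod 20)} = s_5 = 9.

9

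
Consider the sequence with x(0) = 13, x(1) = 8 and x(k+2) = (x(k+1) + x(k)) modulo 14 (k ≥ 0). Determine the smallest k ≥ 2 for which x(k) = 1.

3

Computing terms: x(0) = 13,  x(1) = 8,  x(2) = 7,  x(3) = 1,  x(4) = 8,  x(5) = 9,  x(6) = 3,  x(7) = 12,  x(8) = 1,  x(9) = 13,  x(10) = 0,  x(11) = 13,  x(12) = 13,  x(13) = 12,  x(14) = 11,  x(15) = 9,  x(16) = 6,  x(17) = 1,  x(18) = 7,  x(19) = 8,  x(20) = 1,  x(21) = 9,  x(22) = 10,  x(23) = 5,  x(24) = 1,  x(25) = 6,  x(26) = 7,  x(27) = 13,  x(28) = 6,  x(29) = 5,  x(30) = 11,  x(31) = 2,  x(32) = 13,  x(33) = 1,  x(34) = 0,  x(35) = 1,  x(36) = 1,  x(37) = 2,  x(38) = 3,  x(39) = 5,  x(40) = 8,  x(41) = 13,  x(42) = 7,  x(43) = 6,  x(44) = 13,  x(45) = 5,  x(46) = 4,  x(47) = 9,  x(48) = 13,  x(49) = 8.
The sequence repeats with period 48.
The value 1 first appears (with k ≥ 2) at x(3).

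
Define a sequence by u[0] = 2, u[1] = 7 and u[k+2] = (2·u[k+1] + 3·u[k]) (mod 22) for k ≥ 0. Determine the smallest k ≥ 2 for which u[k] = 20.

u[0] = 2, u[1] = 7, u[2] = 20, u[3] = 17, u[4] = 6, u[5] = 19, u[6] = 12, u[7] = 15, u[8] = 0, u[9] = 1, u[10] = 2, u[11] = 7.
Since (u[10], u[11]) = (u[0], u[1]) = (2, 7) (two consecutive terms determine the rest), the sequence is periodic with period 10.
The value 20 first appears (with k ≥ 2) at u[2].

2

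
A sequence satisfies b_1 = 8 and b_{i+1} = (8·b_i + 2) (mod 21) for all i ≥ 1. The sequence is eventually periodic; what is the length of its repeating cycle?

14

We have b_1 = 8; b_2 = 3; b_3 = 5; b_4 = 0; b_5 = 2; b_6 = 18; b_7 = 20; b_8 = 15; b_9 = 17; b_{10} = 12; b_{11} = 14; b_{12} = 9; b_{13} = 11; b_{14} = 6; b_{15} = 8.
Since b_{15} = b_1 = 8, the sequence is periodic with period 14.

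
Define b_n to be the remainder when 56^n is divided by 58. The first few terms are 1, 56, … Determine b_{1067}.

50

We have b_0 = 1, b_1 = 56, b_2 = 4, b_3 = 50, b_4 = 16, b_5 = 26, b_6 = 6, b_7 = 46, b_8 = 24, b_9 = 10, b_{10} = 38, b_{11} = 40, b_{12} = 36, b_{13} = 44, b_{14} = 28, b_{15} = 2, b_{16} = 54, b_{17} = 8, b_{18} = 42, b_{19} = 32, b_{20} = 52, b_{21} = 12, b_{22} = 34, b_{23} = 48, b_{24} = 20, b_{25} = 18, b_{26} = 22, b_{27} = 14, b_{28} = 30, b_{29} = 56.
Since b_{29} = b_1 = 56, the sequence is eventually periodic: after a pre-period of length 1 it cycles with period 28.
For n ≥ 1, b_n depends only on (n - 1) mod 28. (1067 - 1) mod 28 = 2, so b_{1067} = b_3 = 50.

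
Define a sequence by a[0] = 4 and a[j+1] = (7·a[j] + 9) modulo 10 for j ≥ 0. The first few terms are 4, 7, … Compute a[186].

Listing terms: a[0] = 4; a[1] = 7; a[2] = 8; a[3] = 5; a[4] = 4.
Since a[4] = a[0] = 4, the sequence is periodic with period 4.
So a[186] = a[0 + ((186-0) mod 4)] = a[2] = 8.

8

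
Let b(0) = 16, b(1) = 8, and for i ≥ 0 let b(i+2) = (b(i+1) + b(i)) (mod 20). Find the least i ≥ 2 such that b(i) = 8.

5

We have b(0) = 16, b(1) = 8, b(2) = 4, b(3) = 12, b(4) = 16, b(5) = 8.
Since (b(4), b(5)) = (b(0), b(1)) = (16, 8) (two consecutive terms determine the rest), the sequence is periodic with period 4.
The value 8 next appears (with i ≥ 2) at b(5).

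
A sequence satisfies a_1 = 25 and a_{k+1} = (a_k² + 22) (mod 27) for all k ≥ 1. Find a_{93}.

23

We have a_1 = 25; a_2 = 26; a_3 = 23; a_4 = 11; a_5 = 8; a_6 = 5; a_7 = 20; a_8 = 17; a_9 = 14; a_{10} = 2; a_{11} = 26.
Since a_{11} = a_2 = 26, the sequence is eventually periodic: after a pre-period of length 1 it cycles with period 9.
For k ≥ 2, a_k depends only on (k - 2) mod 9. (93 - 2) mod 9 = 1, so a_{93} = a_3 = 23.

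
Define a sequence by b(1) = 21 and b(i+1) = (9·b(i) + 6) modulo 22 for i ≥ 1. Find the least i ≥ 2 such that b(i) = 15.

4

We have b(1) = 21,  b(2) = 19,  b(3) = 1,  b(4) = 15,  b(5) = 9,  b(6) = 21.
Since b(6) = b(1) = 21, the sequence is periodic with period 5.
The value 15 first appears (with i ≥ 2) at b(4).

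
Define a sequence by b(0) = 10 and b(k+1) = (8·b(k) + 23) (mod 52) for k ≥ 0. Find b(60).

Listing terms: b(0) = 10,  b(1) = 51,  b(2) = 15,  b(3) = 39,  b(4) = 23,  b(5) = 51.
Since b(5) = b(1) = 51, the sequence is eventually periodic: after a pre-period of length 1 it cycles with period 4.
For k ≥ 1, b(k) depends only on (k - 1) mod 4. (60 - 1) mod 4 = 3, so b(60) = b(4) = 23.

23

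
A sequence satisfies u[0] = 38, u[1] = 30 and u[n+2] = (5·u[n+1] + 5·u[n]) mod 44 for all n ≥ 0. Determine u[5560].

38

Computing terms: u[0] = 38, u[1] = 30, u[2] = 32, u[3] = 2, u[4] = 38, u[5] = 24, u[6] = 2, u[7] = 42, u[8] = 0, u[9] = 34, u[10] = 38, u[11] = 8, u[12] = 10, u[13] = 2, u[14] = 16, u[15] = 2, u[16] = 2, u[17] = 20, u[18] = 22, u[19] = 34, u[20] = 16, u[21] = 30, u[22] = 10, u[23] = 24, u[24] = 38, u[25] = 2, u[26] = 24, u[27] = 42, u[28] = 22, u[29] = 12, u[30] = 38, u[31] = 30.
The sequence repeats with period 30.
(5560 - 0) mod 30 = 10, so u[5560] = u[10] = 38.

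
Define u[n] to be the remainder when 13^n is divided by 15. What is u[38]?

4

We have u[0] = 1, u[1] = 13, u[2] = 4, u[3] = 7, u[4] = 1.
The sequence repeats with period 4.
So u[38] = u[0 + ((38-0) mod 4)] = u[2] = 4.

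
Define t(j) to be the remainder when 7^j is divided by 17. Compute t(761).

10

Listing terms: t(0) = 1; t(1) = 7; t(2) = 15; t(3) = 3; t(4) = 4; t(5) = 11; t(6) = 9; t(7) = 12; t(8) = 16; t(9) = 10; t(10) = 2; t(11) = 14; t(12) = 13; t(13) = 6; t(14) = 8; t(15) = 5; t(16) = 1.
The sequence repeats with period 16.
(761 - 0) mod 16 = 9, so t(761) = t(9) = 10.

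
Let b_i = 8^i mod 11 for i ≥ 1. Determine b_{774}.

4

We have b_1 = 8,  b_2 = 9,  b_3 = 6,  b_4 = 4,  b_5 = 10,  b_6 = 3,  b_7 = 2,  b_8 = 5,  b_9 = 7,  b_{10} = 1,  b_{11} = 8.
Since b_{11} = b_1 = 8, the sequence is periodic with period 10.
So b_{774} = b_{1 + ((774-1) mod 10)} = b_4 = 4.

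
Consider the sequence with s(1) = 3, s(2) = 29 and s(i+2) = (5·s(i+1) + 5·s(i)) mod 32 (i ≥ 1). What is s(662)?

Listing terms: s(1) = 3,  s(2) = 29,  s(3) = 0,  s(4) = 17,  s(5) = 21,  s(6) = 30,  s(7) = 31,  s(8) = 17,  s(9) = 16,  s(10) = 5,  s(11) = 9,  s(12) = 6,  s(13) = 11,  s(14) = 21,  s(15) = 0,  s(16) = 9,  s(17) = 13,  s(18) = 14,  s(19) = 7,  s(20) = 9,  s(21) = 16,  s(22) = 29,  s(23) = 1,  s(24) = 22,  s(25) = 19,  s(26) = 13,  s(27) = 0,  s(28) = 1,  s(29) = 5,  s(30) = 30,  s(31) = 15,  s(32) = 1,  s(33) = 16,  s(34) = 21,  s(35) = 25,  s(36) = 6,  s(37) = 27,  s(38) = 5,  s(39) = 0,  s(40) = 25,  s(41) = 29,  s(42) = 14,  s(43) = 23,  s(44) = 25,  s(45) = 16,  s(46) = 13,  s(47) = 17,  s(48) = 22,  s(49) = 3,  s(50) = 29.
Since (s(49), s(50)) = (s(1), s(2)) = (3, 29) (two consecutive terms determine the rest), the sequence is periodic with period 48.
(662 - 1) mod 48 = 37, so s(662) = s(38) = 5.

5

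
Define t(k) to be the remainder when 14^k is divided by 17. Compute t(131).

Computing terms: t(1) = 14, t(2) = 9, t(3) = 7, t(4) = 13, t(5) = 12, t(6) = 15, t(7) = 6, t(8) = 16, t(9) = 3, t(10) = 8, t(11) = 10, t(12) = 4, t(13) = 5, t(14) = 2, t(15) = 11, t(16) = 1, t(17) = 14.
Since t(17) = t(1) = 14, the sequence is periodic with period 16.
(131 - 1) mod 16 = 2, so t(131) = t(3) = 7.

7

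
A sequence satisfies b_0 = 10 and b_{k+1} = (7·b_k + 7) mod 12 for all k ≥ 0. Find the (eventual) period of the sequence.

6

We have b_0 = 10; b_1 = 5; b_2 = 6; b_3 = 1; b_4 = 2; b_5 = 9; b_6 = 10.
Since b_6 = b_0 = 10, the sequence is periodic with period 6.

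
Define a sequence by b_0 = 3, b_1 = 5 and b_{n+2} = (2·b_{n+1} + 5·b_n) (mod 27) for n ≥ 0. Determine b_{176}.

7

b_0 = 3,  b_1 = 5,  b_2 = 25,  b_3 = 21,  b_4 = 5,  b_5 = 7,  b_6 = 12,  b_7 = 5,  b_8 = 16,  b_9 = 3,  b_{10} = 5.
The sequence repeats with period 9.
(176 - 0) mod 9 = 5, so b_{176} = b_5 = 7.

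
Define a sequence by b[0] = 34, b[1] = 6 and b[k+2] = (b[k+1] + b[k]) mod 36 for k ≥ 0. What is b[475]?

b[0] = 34, b[1] = 6, b[2] = 4, b[3] = 10, b[4] = 14, b[5] = 24, b[6] = 2, b[7] = 26, b[8] = 28, b[9] = 18, b[10] = 10, b[11] = 28, b[12] = 2, b[13] = 30, b[14] = 32, b[15] = 26, b[16] = 22, b[17] = 12, b[18] = 34, b[19] = 10, b[20] = 8, b[21] = 18, b[22] = 26, b[23] = 8, b[24] = 34, b[25] = 6.
The sequence repeats with period 24.
So b[475] = b[0 + ((475-0) mod 24)] = b[19] = 10.

10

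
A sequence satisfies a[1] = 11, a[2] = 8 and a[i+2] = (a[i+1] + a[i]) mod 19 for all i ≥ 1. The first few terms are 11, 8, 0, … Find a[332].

2

We have a[1] = 11,  a[2] = 8,  a[3] = 0,  a[4] = 8,  a[5] = 8,  a[6] = 16,  a[7] = 5,  a[8] = 2,  a[9] = 7,  a[10] = 9,  a[11] = 16,  a[12] = 6,  a[13] = 3,  a[14] = 9,  a[15] = 12,  a[16] = 2,  a[17] = 14,  a[18] = 16,  a[19] = 11,  a[20] = 8.
The sequence repeats with period 18.
(332 - 1) mod 18 = 7, so a[332] = a[8] = 2.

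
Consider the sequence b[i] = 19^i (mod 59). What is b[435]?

b[0] = 1; b[1] = 19; b[2] = 7; b[3] = 15; b[4] = 49; b[5] = 46; b[6] = 48; b[7] = 27; b[8] = 41; b[9] = 12; b[10] = 51; b[11] = 25; b[12] = 3; b[13] = 57; b[14] = 21; b[15] = 45; b[16] = 29; b[17] = 20; b[18] = 26; b[19] = 22; b[20] = 5; b[21] = 36; b[22] = 35; b[23] = 16; b[24] = 9; b[25] = 53; b[26] = 4; b[27] = 17; b[28] = 28; b[29] = 1.
The sequence repeats with period 29.
So b[435] = b[0 + ((435-0) mod 29)] = b[0] = 1.

1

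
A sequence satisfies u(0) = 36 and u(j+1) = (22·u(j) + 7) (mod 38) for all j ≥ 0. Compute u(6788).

29

We have u(0) = 36, u(1) = 1, u(2) = 29, u(3) = 37, u(4) = 23, u(5) = 19, u(6) = 7, u(7) = 9, u(8) = 15, u(9) = 33, u(10) = 11, u(11) = 21, u(12) = 13, u(13) = 27, u(14) = 31, u(15) = 5, u(16) = 3, u(17) = 35, u(18) = 17, u(19) = 1.
Since u(19) = u(1) = 1, the sequence is eventually periodic: after a pre-period of length 1 it cycles with period 18.
For j ≥ 1, u(j) depends only on (j - 1) mod 18. (6788 - 1) mod 18 = 1, so u(6788) = u(2) = 29.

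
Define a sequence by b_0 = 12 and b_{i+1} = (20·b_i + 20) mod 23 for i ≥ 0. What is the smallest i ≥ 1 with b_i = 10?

14

Computing terms: b_0 = 12, b_1 = 7, b_2 = 22, b_3 = 0, b_4 = 20, b_5 = 6, b_6 = 2, b_7 = 14, b_8 = 1, b_9 = 17, b_{10} = 15, b_{11} = 21, b_{12} = 3, b_{13} = 11, b_{14} = 10, b_{15} = 13, b_{16} = 4, b_{17} = 8, b_{18} = 19, b_{19} = 9, b_{20} = 16, b_{21} = 18, b_{22} = 12.
Since b_{22} = b_0 = 12, the sequence is periodic with period 22.
The value 10 first appears (with i ≥ 1) at b_{14}.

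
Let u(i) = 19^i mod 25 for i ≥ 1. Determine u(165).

24

Listing terms: u(1) = 19,  u(2) = 11,  u(3) = 9,  u(4) = 21,  u(5) = 24,  u(6) = 6,  u(7) = 14,  u(8) = 16,  u(9) = 4,  u(10) = 1,  u(11) = 19.
The sequence repeats with period 10.
(165 - 1) mod 10 = 4, so u(165) = u(5) = 24.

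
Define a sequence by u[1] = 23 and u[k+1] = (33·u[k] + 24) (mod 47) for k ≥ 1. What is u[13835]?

19

Listing terms: u[1] = 23,  u[2] = 31,  u[3] = 13,  u[4] = 30,  u[5] = 27,  u[6] = 22,  u[7] = 45,  u[8] = 5,  u[9] = 1,  u[10] = 10,  u[11] = 25,  u[12] = 3,  u[13] = 29,  u[14] = 41,  u[15] = 14,  u[16] = 16,  u[17] = 35,  u[18] = 4,  u[19] = 15,  u[20] = 2,  u[21] = 43,  u[22] = 33,  u[23] = 32,  u[24] = 46,  u[25] = 38,  u[26] = 9,  u[27] = 39,  u[28] = 42,  u[29] = 0,  u[30] = 24,  u[31] = 17,  u[32] = 21,  u[33] = 12,  u[34] = 44,  u[35] = 19,  u[36] = 40,  u[37] = 28,  u[38] = 8,  u[39] = 6,  u[40] = 34,  u[41] = 18,  u[42] = 7,  u[43] = 20,  u[44] = 26,  u[45] = 36,  u[46] = 37,  u[47] = 23.
Since u[47] = u[1] = 23, the sequence is periodic with period 46.
So u[13835] = u[1 + ((13835-1) mod 46)] = u[35] = 19.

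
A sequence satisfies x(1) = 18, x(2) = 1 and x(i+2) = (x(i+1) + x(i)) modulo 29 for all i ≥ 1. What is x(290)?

6

x(1) = 18, x(2) = 1, x(3) = 19, x(4) = 20, x(5) = 10, x(6) = 1, x(7) = 11, x(8) = 12, x(9) = 23, x(10) = 6, x(11) = 0, x(12) = 6, x(13) = 6, x(14) = 12, x(15) = 18, x(16) = 1.
Since (x(15), x(16)) = (x(1), x(2)) = (18, 1) (two consecutive terms determine the rest), the sequence is periodic with period 14.
So x(290) = x(1 + ((290-1) mod 14)) = x(10) = 6.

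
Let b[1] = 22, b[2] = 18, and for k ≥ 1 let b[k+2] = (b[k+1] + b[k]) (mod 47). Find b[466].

b[1] = 22, b[2] = 18, b[3] = 40, b[4] = 11, b[5] = 4, b[6] = 15, b[7] = 19, b[8] = 34, b[9] = 6, b[10] = 40, b[11] = 46, b[12] = 39, b[13] = 38, b[14] = 30, b[15] = 21, b[16] = 4, b[17] = 25, b[18] = 29, b[19] = 7, b[20] = 36, b[21] = 43, b[22] = 32, b[23] = 28, b[24] = 13, b[25] = 41, b[26] = 7, b[27] = 1, b[28] = 8, b[29] = 9, b[30] = 17, b[31] = 26, b[32] = 43, b[33] = 22, b[34] = 18.
The sequence repeats with period 32.
(466 - 1) mod 32 = 17, so b[466] = b[18] = 29.

29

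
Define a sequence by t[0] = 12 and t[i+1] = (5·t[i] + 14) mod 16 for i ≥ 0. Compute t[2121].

Listing terms: t[0] = 12, t[1] = 10, t[2] = 0, t[3] = 14, t[4] = 4, t[5] = 2, t[6] = 8, t[7] = 6, t[8] = 12.
The sequence repeats with period 8.
(2121 - 0) mod 8 = 1, so t[2121] = t[1] = 10.

10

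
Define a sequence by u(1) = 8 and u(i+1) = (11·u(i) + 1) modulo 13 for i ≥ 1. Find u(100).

We have u(1) = 8,  u(2) = 11,  u(3) = 5,  u(4) = 4,  u(5) = 6,  u(6) = 2,  u(7) = 10,  u(8) = 7,  u(9) = 0,  u(10) = 1,  u(11) = 12,  u(12) = 3,  u(13) = 8.
The sequence repeats with period 12.
(100 - 1) mod 12 = 3, so u(100) = u(4) = 4.

4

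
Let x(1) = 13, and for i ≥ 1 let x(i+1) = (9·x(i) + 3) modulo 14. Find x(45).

Listing terms: x(1) = 13, x(2) = 8, x(3) = 5, x(4) = 6, x(5) = 1, x(6) = 12, x(7) = 13.
The sequence repeats with period 6.
So x(45) = x(1 + ((45-1) mod 6)) = x(3) = 5.

5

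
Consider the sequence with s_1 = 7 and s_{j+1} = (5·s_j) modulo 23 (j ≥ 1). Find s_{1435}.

s_1 = 7,  s_2 = 12,  s_3 = 14,  s_4 = 1,  s_5 = 5,  s_6 = 2,  s_7 = 10,  s_8 = 4,  s_9 = 20,  s_{10} = 8,  s_{11} = 17,  s_{12} = 16,  s_{13} = 11,  s_{14} = 9,  s_{15} = 22,  s_{16} = 18,  s_{17} = 21,  s_{18} = 13,  s_{19} = 19,  s_{20} = 3,  s_{21} = 15,  s_{22} = 6,  s_{23} = 7.
The sequence repeats with period 22.
So s_{1435} = s_{1 + ((1435-1) mod 22)} = s_5 = 5.

5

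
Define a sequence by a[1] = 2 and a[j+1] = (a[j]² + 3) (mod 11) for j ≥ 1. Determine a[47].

a[1] = 2,  a[2] = 7,  a[3] = 8,  a[4] = 1,  a[5] = 4,  a[6] = 8.
Since a[6] = a[3] = 8, the sequence is eventually periodic: after a pre-period of length 2 it cycles with period 3.
For j ≥ 3, a[j] depends only on (j - 3) mod 3. (47 - 3) mod 3 = 2, so a[47] = a[5] = 4.

4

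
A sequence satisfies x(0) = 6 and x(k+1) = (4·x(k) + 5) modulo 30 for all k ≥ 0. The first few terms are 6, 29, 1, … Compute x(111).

9

Computing terms: x(0) = 6; x(1) = 29; x(2) = 1; x(3) = 9; x(4) = 11; x(5) = 19; x(6) = 21; x(7) = 29.
Since x(7) = x(1) = 29, the sequence is eventually periodic: after a pre-period of length 1 it cycles with period 6.
For k ≥ 1, x(k) depends only on (k - 1) mod 6. (111 - 1) mod 6 = 2, so x(111) = x(3) = 9.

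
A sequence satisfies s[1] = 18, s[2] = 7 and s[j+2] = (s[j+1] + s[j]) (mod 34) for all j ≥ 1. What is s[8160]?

s[1] = 18, s[2] = 7, s[3] = 25, s[4] = 32, s[5] = 23, s[6] = 21, s[7] = 10, s[8] = 31, s[9] = 7, s[10] = 4, s[11] = 11, s[12] = 15, s[13] = 26, s[14] = 7, s[15] = 33, s[16] = 6, s[17] = 5, s[18] = 11, s[19] = 16, s[20] = 27, s[21] = 9, s[22] = 2, s[23] = 11, s[24] = 13, s[25] = 24, s[26] = 3, s[27] = 27, s[28] = 30, s[29] = 23, s[30] = 19, s[31] = 8, s[32] = 27, s[33] = 1, s[34] = 28, s[35] = 29, s[36] = 23, s[37] = 18, s[38] = 7.
Since (s[37], s[38]) = (s[1], s[2]) = (18, 7) (two consecutive terms determine the rest), the sequence is periodic with period 36.
So s[8160] = s[1 + ((8160-1) mod 36)] = s[24] = 13.

13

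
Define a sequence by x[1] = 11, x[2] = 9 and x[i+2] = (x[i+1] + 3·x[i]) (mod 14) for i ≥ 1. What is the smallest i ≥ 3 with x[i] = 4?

We have x[1] = 11; x[2] = 9; x[3] = 0; x[4] = 13; x[5] = 13; x[6] = 10; x[7] = 7; x[8] = 9; x[9] = 2; x[10] = 1; x[11] = 7; x[12] = 10; x[13] = 3; x[14] = 5; x[15] = 0; x[16] = 1; x[17] = 1; x[18] = 4; x[19] = 7; x[20] = 5; x[21] = 12; x[22] = 13; x[23] = 7; x[24] = 4; x[25] = 11; x[26] = 9.
The sequence repeats with period 24.
The value 4 first appears (with i ≥ 3) at x[18].

18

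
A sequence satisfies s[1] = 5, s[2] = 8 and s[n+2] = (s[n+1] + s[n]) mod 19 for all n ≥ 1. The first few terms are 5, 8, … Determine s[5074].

Computing terms: s[1] = 5, s[2] = 8, s[3] = 13, s[4] = 2, s[5] = 15, s[6] = 17, s[7] = 13, s[8] = 11, s[9] = 5, s[10] = 16, s[11] = 2, s[12] = 18, s[13] = 1, s[14] = 0, s[15] = 1, s[16] = 1, s[17] = 2, s[18] = 3, s[19] = 5, s[20] = 8.
The sequence repeats with period 18.
(5074 - 1) mod 18 = 15, so s[5074] = s[16] = 1.

1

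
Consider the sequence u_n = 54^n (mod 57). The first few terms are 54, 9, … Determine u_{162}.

Computing terms: u_1 = 54,  u_2 = 9,  u_3 = 30,  u_4 = 24,  u_5 = 42,  u_6 = 45,  u_7 = 36,  u_8 = 6,  u_9 = 39,  u_{10} = 54.
Since u_{10} = u_1 = 54, the sequence is periodic with period 9.
(162 - 1) mod 9 = 8, so u_{162} = u_9 = 39.

39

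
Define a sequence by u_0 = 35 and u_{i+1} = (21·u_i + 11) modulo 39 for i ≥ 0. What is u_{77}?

Listing terms: u_0 = 35, u_1 = 5, u_2 = 38, u_3 = 29, u_4 = 35.
The sequence repeats with period 4.
(77 - 0) mod 4 = 1, so u_{77} = u_1 = 5.

5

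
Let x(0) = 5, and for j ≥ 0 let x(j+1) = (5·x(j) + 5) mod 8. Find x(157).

x(0) = 5,  x(1) = 6,  x(2) = 3,  x(3) = 4,  x(4) = 1,  x(5) = 2,  x(6) = 7,  x(7) = 0,  x(8) = 5.
Since x(8) = x(0) = 5, the sequence is periodic with period 8.
So x(157) = x(0 + ((157-0) mod 8)) = x(5) = 2.

2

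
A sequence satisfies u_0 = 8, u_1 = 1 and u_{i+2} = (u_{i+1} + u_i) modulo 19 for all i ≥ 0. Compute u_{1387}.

1

Listing terms: u_0 = 8; u_1 = 1; u_2 = 9; u_3 = 10; u_4 = 0; u_5 = 10; u_6 = 10; u_7 = 1; u_8 = 11; u_9 = 12; u_{10} = 4; u_{11} = 16; u_{12} = 1; u_{13} = 17; u_{14} = 18; u_{15} = 16; u_{16} = 15; u_{17} = 12; u_{18} = 8; u_{19} = 1.
The sequence repeats with period 18.
So u_{1387} = u_{0 + ((1387-0) mod 18)} = u_1 = 1.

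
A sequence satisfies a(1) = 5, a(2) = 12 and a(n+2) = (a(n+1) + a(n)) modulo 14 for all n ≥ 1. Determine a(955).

Listing terms: a(1) = 5, a(2) = 12, a(3) = 3, a(4) = 1, a(5) = 4, a(6) = 5, a(7) = 9, a(8) = 0, a(9) = 9, a(10) = 9, a(11) = 4, a(12) = 13, a(13) = 3, a(14) = 2, a(15) = 5, a(16) = 7, a(17) = 12, a(18) = 5, a(19) = 3, a(20) = 8, a(21) = 11, a(22) = 5, a(23) = 2, a(24) = 7, a(25) = 9, a(26) = 2, a(27) = 11, a(28) = 13, a(29) = 10, a(30) = 9, a(31) = 5, a(32) = 0, a(33) = 5, a(34) = 5, a(35) = 10, a(36) = 1, a(37) = 11, a(38) = 12, a(39) = 9, a(40) = 7, a(41) = 2, a(42) = 9, a(43) = 11, a(44) = 6, a(45) = 3, a(46) = 9, a(47) = 12, a(48) = 7, a(49) = 5, a(50) = 12.
Since (a(49), a(50)) = (a(1), a(2)) = (5, 12) (two consecutive terms determine the rest), the sequence is periodic with period 48.
(955 - 1) mod 48 = 42, so a(955) = a(43) = 11.

11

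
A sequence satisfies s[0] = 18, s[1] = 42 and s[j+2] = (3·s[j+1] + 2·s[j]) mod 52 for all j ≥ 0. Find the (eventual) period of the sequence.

s[0] = 18,  s[1] = 42,  s[2] = 6,  s[3] = 50,  s[4] = 6,  s[5] = 14,  s[6] = 2,  s[7] = 34,  s[8] = 2,  s[9] = 22,  s[10] = 18,  s[11] = 46,  s[12] = 18,  s[13] = 42.
The sequence repeats with period 12.

12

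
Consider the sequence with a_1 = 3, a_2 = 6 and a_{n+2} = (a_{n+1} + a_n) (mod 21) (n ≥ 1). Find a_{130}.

6

Computing terms: a_1 = 3,  a_2 = 6,  a_3 = 9,  a_4 = 15,  a_5 = 3,  a_6 = 18,  a_7 = 0,  a_8 = 18,  a_9 = 18,  a_{10} = 15,  a_{11} = 12,  a_{12} = 6,  a_{13} = 18,  a_{14} = 3,  a_{15} = 0,  a_{16} = 3,  a_{17} = 3,  a_{18} = 6.
The sequence repeats with period 16.
(130 - 1) mod 16 = 1, so a_{130} = a_2 = 6.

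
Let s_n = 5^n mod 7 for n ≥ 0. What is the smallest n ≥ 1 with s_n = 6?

3

Computing terms: s_0 = 1; s_1 = 5; s_2 = 4; s_3 = 6; s_4 = 2; s_5 = 3; s_6 = 1.
Since s_6 = s_0 = 1, the sequence is periodic with period 6.
The value 6 first appears (with n ≥ 1) at s_3.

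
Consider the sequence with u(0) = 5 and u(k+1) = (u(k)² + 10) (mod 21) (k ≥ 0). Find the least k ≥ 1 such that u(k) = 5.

3

u(0) = 5; u(1) = 14; u(2) = 17; u(3) = 5.
Since u(3) = u(0) = 5, the sequence is periodic with period 3.
The value 5 next appears (with k ≥ 1) at u(3).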